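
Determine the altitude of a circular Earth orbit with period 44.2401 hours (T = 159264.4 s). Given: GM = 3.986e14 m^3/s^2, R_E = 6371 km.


T = 159264.4 s
r = (mu*T^2/(4*pi^2))^(1/3) = (3.986e14 * 159264.4^2 / (4*pi^2))^(1/3)
r = 6.3504572e+07 m = 63504.5719 km
alt = r - R_E = 63504.5719 - 6371 = 57133.5719 km

57133.5719 km


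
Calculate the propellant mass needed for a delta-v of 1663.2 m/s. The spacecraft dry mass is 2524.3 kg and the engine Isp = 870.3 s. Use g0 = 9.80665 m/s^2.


ve = Isp * g0 = 870.3 * 9.80665 = 8534.727495 m/s
mass ratio = exp(dv/ve) = exp(1663.2/8534.727495) = 1.21515837
m_prop = m_dry * (mr - 1) = 2524.3 * (1.21515837 - 1)
m_prop = 543.1243 kg

543.1243 kg


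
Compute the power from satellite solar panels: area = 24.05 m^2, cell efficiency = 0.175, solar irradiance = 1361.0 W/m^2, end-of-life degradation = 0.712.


P = area * eta * S * degradation
P = 24.05 * 0.175 * 1361.0 * 0.712
P = 4078.4134 W

4078.4134 W


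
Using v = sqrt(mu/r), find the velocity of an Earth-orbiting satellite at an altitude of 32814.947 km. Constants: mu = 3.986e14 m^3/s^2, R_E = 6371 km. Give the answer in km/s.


r = R_E + alt = 6371.0 + 32814.947 = 39185.9470 km = 3.9185947e+07 m
v = sqrt(mu/r) = sqrt(3.986e14 / 3.9185947e+07) = 3189.3595 m/s = 3.1894 km/s

3.1894 km/s


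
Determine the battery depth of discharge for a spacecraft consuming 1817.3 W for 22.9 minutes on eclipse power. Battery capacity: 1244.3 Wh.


E_used = P * t / 60 = 1817.3 * 22.9 / 60 = 693.6028 Wh
DOD = E_used / E_total * 100 = 693.6028 / 1244.3 * 100
DOD = 55.7424 %

55.7424 %


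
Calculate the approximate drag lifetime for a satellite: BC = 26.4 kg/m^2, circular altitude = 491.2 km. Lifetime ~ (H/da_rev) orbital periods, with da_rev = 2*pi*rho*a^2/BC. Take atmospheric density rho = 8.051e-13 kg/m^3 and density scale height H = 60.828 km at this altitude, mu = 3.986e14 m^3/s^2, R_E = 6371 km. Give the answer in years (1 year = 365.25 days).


a = R_E + alt = 6862.2000 km = 6.8622e+06 m
da_rev = 2*pi*rho*a^2/BC = 2*pi*8.051e-13*(6.8622e+06)^2/26.4 = 9.023032 m per revolution
N = H/da_rev = 60828.0000 m / 9.023032 m = 6741.4144 revolutions
P = 2*pi*sqrt(a^3/mu) = 5657.2618 s
lifetime = N*P = 6741.4144 * 5657.2618 = 3.8137946e+07 s = 441.4114 days
years = 441.4114 / 365.25 = 1.2085 years

1.2085 years


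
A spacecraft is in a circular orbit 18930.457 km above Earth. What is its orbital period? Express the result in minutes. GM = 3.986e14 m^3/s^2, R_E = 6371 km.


r = 25301.4570 km = 2.5301457e+07 m
T = 2*pi*sqrt(r^3/mu) = 2*pi*sqrt(1.6197075e+22 / 3.986e14)
T = 40052.4897 s = 667.5415 min

667.5415 minutes


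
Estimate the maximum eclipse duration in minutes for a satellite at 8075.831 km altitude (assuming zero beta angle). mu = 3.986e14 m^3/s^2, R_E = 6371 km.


r = 14446.8310 km
T = 288.0175 min
Eclipse fraction = arcsin(R_E/r)/pi = arcsin(6371.0000/14446.8310)/pi
= arcsin(0.4409964)/pi = 0.1453748
Eclipse duration = 0.1453748 * 288.0175 = 41.8705 min

41.8705 minutes


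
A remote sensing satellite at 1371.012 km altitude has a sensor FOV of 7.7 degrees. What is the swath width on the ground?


FOV = 7.7 deg = 0.1343904 rad
swath = 2 * alt * tan(FOV/2) = 2 * 1371.012 * tan(0.06719518)
swath = 2 * 1371.012 * 0.06729649
swath = 184.5286 km

184.5286 km


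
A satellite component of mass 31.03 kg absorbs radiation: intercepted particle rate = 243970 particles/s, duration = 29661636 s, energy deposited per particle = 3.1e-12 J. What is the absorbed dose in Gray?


Total energy deposited = rate * time * E_per
  = 243970 * 29661636 * 3.1e-12 = 22.4333 J
Dose = E_total / mass = 22.4333 / 31.03
Dose = 0.7229553 Gy

0.7230 Gy


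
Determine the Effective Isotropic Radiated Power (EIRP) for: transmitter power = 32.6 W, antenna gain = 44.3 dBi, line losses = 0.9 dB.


Pt = 32.6 W = 15.1322 dBW
EIRP = Pt_dBW + Gt - losses = 15.1322 + 44.3 - 0.9 = 58.5322 dBW

58.5322 dBW


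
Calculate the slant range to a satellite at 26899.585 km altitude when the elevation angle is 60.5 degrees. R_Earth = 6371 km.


h = 26899.585 km, el = 60.5 deg
d = -R_E*sin(el) + sqrt((R_E*sin(el))^2 + 2*R_E*h + h^2)
d = -6371.0000*sin(1.0559) + sqrt((6371.0000*0.8703557)^2 + 2*6371.0000*26899.585 + 26899.585^2)
d = 27577.3069 km

27577.3069 km


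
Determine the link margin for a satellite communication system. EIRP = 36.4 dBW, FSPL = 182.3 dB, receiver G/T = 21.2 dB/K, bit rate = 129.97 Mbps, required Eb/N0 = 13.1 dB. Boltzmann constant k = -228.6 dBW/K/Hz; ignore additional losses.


C/N0 = EIRP - FSPL + G/T - k = 36.4 - 182.3 + 21.2 - (-228.6)
C/N0 = 103.9000 dB-Hz
R_b = 129.97 Mbps = 1.2997e+08 bps -> 10*log10(R_b) = 81.1384 dB-Hz
Eb/N0 = C/N0 - 10*log10(R_b) = 103.9000 - 81.1384 = 22.7616 dB
Margin = Eb/N0 - Eb/N0_req = 22.7616 - 13.1 = 9.6616 dB (link closes)

9.6616 dB


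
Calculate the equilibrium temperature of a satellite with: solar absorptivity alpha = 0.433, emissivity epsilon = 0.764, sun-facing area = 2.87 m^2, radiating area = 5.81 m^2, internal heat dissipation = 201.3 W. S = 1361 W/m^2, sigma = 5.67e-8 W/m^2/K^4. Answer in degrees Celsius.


Numerator = alpha*S*A_sun + Q_int = 0.433*1361*2.87 + 201.3 = 1892.6283 W
Denominator = eps*sigma*A_rad = 0.764*5.67e-8*5.81 = 2.5168223e-07 W/K^4
T^4 = 7.5199124e+09 K^4
T = 294.4782 K = 21.3282 C

21.3282 degrees Celsius


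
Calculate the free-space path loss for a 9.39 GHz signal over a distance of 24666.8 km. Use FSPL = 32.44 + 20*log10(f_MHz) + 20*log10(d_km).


f = 9.39 GHz = 9390.0000 MHz
d = 24666.8 km
FSPL = 32.44 + 20*log10(9390.0000) + 20*log10(24666.8)
FSPL = 32.44 + 79.4533 + 87.8423
FSPL = 199.7356 dB

199.7356 dB


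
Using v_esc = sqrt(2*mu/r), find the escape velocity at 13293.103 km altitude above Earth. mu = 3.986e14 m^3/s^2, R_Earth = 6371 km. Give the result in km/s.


r = 6371.0 + 13293.103 = 19664.1030 km = 1.9664103e+07 m
v_esc = sqrt(2*mu/r) = sqrt(2*3.986e14 / 1.9664103e+07)
v_esc = 6367.1719 m/s = 6.3672 km/s

6.3672 km/s


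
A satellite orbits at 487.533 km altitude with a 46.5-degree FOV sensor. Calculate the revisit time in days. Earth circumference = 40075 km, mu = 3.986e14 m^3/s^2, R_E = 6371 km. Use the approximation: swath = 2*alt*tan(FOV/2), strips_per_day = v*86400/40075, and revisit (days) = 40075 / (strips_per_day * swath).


swath = 2*487.533*tan(0.4057891) = 418.9214 km
v = sqrt(mu/r) = 7623.4759 m/s = 7.6235 km/s
strips/day = v*86400/40075 = 7.6235*86400/40075 = 16.4359
coverage/day = strips * swath = 16.4359 * 418.9214 = 6885.3465 km
revisit = 40075 / 6885.3465 = 5.8203 days

5.8203 days


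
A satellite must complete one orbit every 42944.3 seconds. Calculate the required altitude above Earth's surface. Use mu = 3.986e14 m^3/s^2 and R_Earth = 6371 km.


T = 42944.3 s
r = (mu*T^2/(4*pi^2))^(1/3) = (3.986e14 * 42944.3^2 / (4*pi^2))^(1/3)
r = 2.6505106e+07 m = 26505.1055 km
alt = r - R_E = 26505.1055 - 6371 = 20134.1055 km

20134.1055 km


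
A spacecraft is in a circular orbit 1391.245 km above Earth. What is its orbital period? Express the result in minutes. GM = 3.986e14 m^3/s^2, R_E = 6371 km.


r = 7762.2450 km = 7.762245e+06 m
T = 2*pi*sqrt(r^3/mu) = 2*pi*sqrt(4.6769426e+20 / 3.986e14)
T = 6806.0046 s = 113.4334 min

113.4334 minutes


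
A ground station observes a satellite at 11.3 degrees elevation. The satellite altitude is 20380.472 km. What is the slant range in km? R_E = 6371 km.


h = 20380.472 km, el = 11.3 deg
d = -R_E*sin(el) + sqrt((R_E*sin(el))^2 + 2*R_E*h + h^2)
d = -6371.0000*sin(0.1972222) + sqrt((6371.0000*0.1959461)^2 + 2*6371.0000*20380.472 + 20380.472^2)
d = 24763.3562 km

24763.3562 km


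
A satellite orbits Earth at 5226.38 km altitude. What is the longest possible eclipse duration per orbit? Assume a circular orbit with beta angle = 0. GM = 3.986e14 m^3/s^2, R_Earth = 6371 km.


r = 11597.3800 km
T = 207.1571 min
Eclipse fraction = arcsin(R_E/r)/pi = arcsin(6371.0000/11597.3800)/pi
= arcsin(0.5493482)/pi = 0.1851239
Eclipse duration = 0.1851239 * 207.1571 = 38.3497 min

38.3497 minutes


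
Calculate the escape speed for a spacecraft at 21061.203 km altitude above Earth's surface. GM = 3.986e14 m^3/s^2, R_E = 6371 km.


r = 6371.0 + 21061.203 = 27432.2030 km = 2.7432203e+07 m
v_esc = sqrt(2*mu/r) = sqrt(2*3.986e14 / 2.7432203e+07)
v_esc = 5390.8010 m/s = 5.3908 km/s

5.3908 km/s


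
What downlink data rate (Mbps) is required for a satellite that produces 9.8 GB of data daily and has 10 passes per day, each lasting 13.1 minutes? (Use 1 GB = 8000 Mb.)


total contact time = 10 * 13.1 * 60 = 7860.0000 s
data = 9.8 GB = 78400.0000 Mb
rate = 78400.0000 / 7860.0000 = 9.9746 Mbps

9.9746 Mbps


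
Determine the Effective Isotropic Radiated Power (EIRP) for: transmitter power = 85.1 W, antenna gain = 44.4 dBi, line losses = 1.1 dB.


Pt = 85.1 W = 19.2993 dBW
EIRP = Pt_dBW + Gt - losses = 19.2993 + 44.4 - 1.1 = 62.5993 dBW

62.5993 dBW


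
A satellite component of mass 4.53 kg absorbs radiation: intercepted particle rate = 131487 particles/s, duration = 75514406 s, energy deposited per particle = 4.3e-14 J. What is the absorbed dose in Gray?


Total energy deposited = rate * time * E_per
  = 131487 * 75514406 * 4.3e-14 = 0.426954 J
Dose = E_total / mass = 0.426954 / 4.53
Dose = 0.09425033 Gy

0.0943 Gy


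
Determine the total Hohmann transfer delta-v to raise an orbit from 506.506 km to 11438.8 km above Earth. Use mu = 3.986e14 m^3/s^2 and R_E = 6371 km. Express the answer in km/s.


r1 = 6877.5060 km = 6.877506e+06 m
r2 = 17809.8000 km = 1.78098e+07 m
dv1 = sqrt(mu/r1)*(sqrt(2*r2/(r1+r2)) - 1) = 1531.5650 m/s
dv2 = sqrt(mu/r2)*(1 - sqrt(2*r1/(r1+r2))) = 1199.5645 m/s
total dv = |dv1| + |dv2| = 1531.5650 + 1199.5645 = 2731.1295 m/s = 2.7311 km/s

2.7311 km/s


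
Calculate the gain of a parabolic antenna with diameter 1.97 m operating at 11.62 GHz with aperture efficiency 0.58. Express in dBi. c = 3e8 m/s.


lambda = c/f = 3e8 / 1.162e+10 = 0.02581756 m
G = eta*(pi*D/lambda)^2 = 0.58*(pi*1.97/0.02581756)^2
G = 33329.5874 (linear)
G = 10*log10(33329.5874) = 45.2283 dBi

45.2283 dBi


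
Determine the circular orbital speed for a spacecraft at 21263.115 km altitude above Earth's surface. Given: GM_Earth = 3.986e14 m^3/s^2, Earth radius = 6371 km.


r = R_E + alt = 6371.0 + 21263.115 = 27634.1150 km = 2.7634115e+07 m
v = sqrt(mu/r) = sqrt(3.986e14 / 2.7634115e+07) = 3797.9205 m/s = 3.7979 km/s

3.7979 km/s


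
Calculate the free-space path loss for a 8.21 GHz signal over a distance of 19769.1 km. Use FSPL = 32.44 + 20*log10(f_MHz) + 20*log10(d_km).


f = 8.21 GHz = 8210.0000 MHz
d = 19769.1 km
FSPL = 32.44 + 20*log10(8210.0000) + 20*log10(19769.1)
FSPL = 32.44 + 78.2869 + 85.9197
FSPL = 196.6466 dB

196.6466 dB


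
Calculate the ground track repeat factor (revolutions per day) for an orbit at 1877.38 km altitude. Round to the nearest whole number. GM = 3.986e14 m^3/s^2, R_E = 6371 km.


r = 8.24838e+06 m
T = 2*pi*sqrt(r^3/mu) = 7455.2843 s = 124.2547 min
revs/day = 1440 / 124.2547 = 11.5891
Rounded: 12 revolutions per day

12 revolutions per day


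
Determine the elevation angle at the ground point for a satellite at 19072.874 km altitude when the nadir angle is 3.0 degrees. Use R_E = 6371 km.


r = R_E + alt = 25443.8740 km
Law of sines in the satellite / Earth-center / ground-point triangle:
  sin(nadir)/R_E = sin(90 + el)/r  =>  cos(el) = (r/R_E)*sin(nadir)
cos(el) = (25443.8740 / 6371.0000) * sin(3.0 deg) = 0.2090142
el = arccos(0.2090142) = 77.9354 deg
(Earth-central angle = 90 - nadir - el = 9.0646 deg)

77.9354 degrees


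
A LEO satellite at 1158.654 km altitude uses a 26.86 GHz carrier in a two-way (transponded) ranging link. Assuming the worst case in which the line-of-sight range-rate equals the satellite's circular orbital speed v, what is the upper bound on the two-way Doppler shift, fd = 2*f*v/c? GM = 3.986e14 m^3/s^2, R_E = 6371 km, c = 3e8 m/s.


r = 7.529654e+06 m
v = sqrt(mu/r) = 7275.8064 m/s (worst-case radial velocity)
f = 26.86 GHz = 2.686e+10 Hz
fd = 2*f*v/c = 2*2.686e+10*7275.8064/3.0e+08
fd = 1.3028544e+06 Hz

1.3029e+06 Hz


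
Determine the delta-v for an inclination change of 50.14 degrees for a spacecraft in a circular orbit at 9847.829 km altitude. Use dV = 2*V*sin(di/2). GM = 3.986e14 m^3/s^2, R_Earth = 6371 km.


r = 16218.8290 km = 1.6218829e+07 m
V = sqrt(mu/r) = 4957.4564 m/s
di = 50.14 deg = 0.8751081 rad
dV = 2*V*sin(di/2) = 2*4957.4564*sin(0.437554)
dV = 4201.1985 m/s = 4.2012 km/s

4.2012 km/s


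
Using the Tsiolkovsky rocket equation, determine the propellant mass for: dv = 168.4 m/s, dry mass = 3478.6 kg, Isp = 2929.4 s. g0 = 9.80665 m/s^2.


ve = Isp * g0 = 2929.4 * 9.80665 = 28727.600510 m/s
mass ratio = exp(dv/ve) = exp(168.4/28727.600510) = 1.00587917
m_prop = m_dry * (mr - 1) = 3478.6 * (1.00587917 - 1)
m_prop = 20.4513 kg

20.4513 kg


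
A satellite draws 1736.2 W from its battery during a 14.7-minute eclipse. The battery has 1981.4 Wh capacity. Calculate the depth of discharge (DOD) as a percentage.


E_used = P * t / 60 = 1736.2 * 14.7 / 60 = 425.3690 Wh
DOD = E_used / E_total * 100 = 425.3690 / 1981.4 * 100
DOD = 21.4681 %

21.4681 %


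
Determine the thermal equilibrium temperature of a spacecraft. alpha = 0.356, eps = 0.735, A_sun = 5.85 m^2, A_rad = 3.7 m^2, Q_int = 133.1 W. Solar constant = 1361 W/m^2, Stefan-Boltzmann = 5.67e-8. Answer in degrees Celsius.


Numerator = alpha*S*A_sun + Q_int = 0.356*1361*5.85 + 133.1 = 2967.5186 W
Denominator = eps*sigma*A_rad = 0.735*5.67e-8*3.7 = 1.5419565e-07 W/K^4
T^4 = 1.9245151e+10 K^4
T = 372.4606 K = 99.3106 C

99.3106 degrees Celsius


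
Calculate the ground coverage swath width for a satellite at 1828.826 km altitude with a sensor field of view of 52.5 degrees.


FOV = 52.5 deg = 0.9162979 rad
swath = 2 * alt * tan(FOV/2) = 2 * 1828.826 * tan(0.4581489)
swath = 2 * 1828.826 * 0.4931454
swath = 1803.7544 km

1803.7544 km


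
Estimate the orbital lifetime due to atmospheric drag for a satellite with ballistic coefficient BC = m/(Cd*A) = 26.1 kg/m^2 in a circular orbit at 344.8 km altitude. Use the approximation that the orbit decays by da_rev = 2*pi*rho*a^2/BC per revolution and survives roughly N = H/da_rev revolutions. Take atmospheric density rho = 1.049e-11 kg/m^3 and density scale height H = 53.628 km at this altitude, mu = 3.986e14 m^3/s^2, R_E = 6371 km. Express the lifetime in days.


a = R_E + alt = 6715.8000 km = 6.7158e+06 m
da_rev = 2*pi*rho*a^2/BC = 2*pi*1.049e-11*(6.7158e+06)^2/26.1 = 113.896494 m per revolution
N = H/da_rev = 53628.0000 m / 113.896494 m = 470.8486 revolutions
P = 2*pi*sqrt(a^3/mu) = 5477.1906 s
lifetime = N*P = 470.8486 * 5477.1906 = 2.5789273e+06 s = 29.8487 days

29.8487 days


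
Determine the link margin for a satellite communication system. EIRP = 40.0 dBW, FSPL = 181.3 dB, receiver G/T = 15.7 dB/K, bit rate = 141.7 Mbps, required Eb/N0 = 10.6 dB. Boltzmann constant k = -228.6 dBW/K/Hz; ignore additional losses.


C/N0 = EIRP - FSPL + G/T - k = 40.0 - 181.3 + 15.7 - (-228.6)
C/N0 = 103.0000 dB-Hz
R_b = 141.7 Mbps = 1.417e+08 bps -> 10*log10(R_b) = 81.5137 dB-Hz
Eb/N0 = C/N0 - 10*log10(R_b) = 103.0000 - 81.5137 = 21.4863 dB
Margin = Eb/N0 - Eb/N0_req = 21.4863 - 10.6 = 10.8863 dB (link closes)

10.8863 dB


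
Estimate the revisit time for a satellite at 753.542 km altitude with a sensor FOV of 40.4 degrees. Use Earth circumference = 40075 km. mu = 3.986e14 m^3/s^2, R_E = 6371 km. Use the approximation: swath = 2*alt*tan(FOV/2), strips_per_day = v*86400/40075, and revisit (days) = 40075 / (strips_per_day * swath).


swath = 2*753.542*tan(0.3525565) = 554.4989 km
v = sqrt(mu/r) = 7479.8032 m/s = 7.4798 km/s
strips/day = v*86400/40075 = 7.4798*86400/40075 = 16.1261
coverage/day = strips * swath = 16.1261 * 554.4989 = 8941.9267 km
revisit = 40075 / 8941.9267 = 4.4817 days

4.4817 days


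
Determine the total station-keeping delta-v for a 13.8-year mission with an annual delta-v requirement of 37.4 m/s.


dV = rate * years = 37.4 * 13.8
dV = 516.1200 m/s

516.1200 m/s


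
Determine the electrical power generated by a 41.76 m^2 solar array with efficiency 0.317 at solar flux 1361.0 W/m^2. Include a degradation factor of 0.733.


P = area * eta * S * degradation
P = 41.76 * 0.317 * 1361.0 * 0.733
P = 13206.3211 W

13206.3211 W


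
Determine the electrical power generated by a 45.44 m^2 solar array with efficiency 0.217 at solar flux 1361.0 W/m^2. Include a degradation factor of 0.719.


P = area * eta * S * degradation
P = 45.44 * 0.217 * 1361.0 * 0.719
P = 9649.0614 W

9649.0614 W


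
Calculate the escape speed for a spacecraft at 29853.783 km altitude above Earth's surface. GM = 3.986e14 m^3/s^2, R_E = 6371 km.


r = 6371.0 + 29853.783 = 36224.7830 km = 3.6224783e+07 m
v_esc = sqrt(2*mu/r) = sqrt(2*3.986e14 / 3.6224783e+07)
v_esc = 4691.1654 m/s = 4.6912 km/s

4.6912 km/s


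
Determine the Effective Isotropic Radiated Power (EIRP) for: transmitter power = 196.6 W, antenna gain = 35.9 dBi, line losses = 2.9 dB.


Pt = 196.6 W = 22.9358 dBW
EIRP = Pt_dBW + Gt - losses = 22.9358 + 35.9 - 2.9 = 55.9358 dBW

55.9358 dBW


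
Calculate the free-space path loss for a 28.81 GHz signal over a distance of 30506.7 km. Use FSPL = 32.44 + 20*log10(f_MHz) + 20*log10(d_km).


f = 28.81 GHz = 28810.0000 MHz
d = 30506.7 km
FSPL = 32.44 + 20*log10(28810.0000) + 20*log10(30506.7)
FSPL = 32.44 + 89.1909 + 89.6879
FSPL = 211.3188 dB

211.3188 dB


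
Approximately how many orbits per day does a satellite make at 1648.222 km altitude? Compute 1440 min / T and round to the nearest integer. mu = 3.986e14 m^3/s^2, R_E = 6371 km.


r = 8.019222e+06 m
T = 2*pi*sqrt(r^3/mu) = 7146.7662 s = 119.1128 min
revs/day = 1440 / 119.1128 = 12.0894
Rounded: 12 revolutions per day

12 revolutions per day


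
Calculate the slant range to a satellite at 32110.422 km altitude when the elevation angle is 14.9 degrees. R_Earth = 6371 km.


h = 32110.422 km, el = 14.9 deg
d = -R_E*sin(el) + sqrt((R_E*sin(el))^2 + 2*R_E*h + h^2)
d = -6371.0000*sin(0.2600541) + sqrt((6371.0000*0.2571328)^2 + 2*6371.0000*32110.422 + 32110.422^2)
d = 36347.5132 km

36347.5132 km


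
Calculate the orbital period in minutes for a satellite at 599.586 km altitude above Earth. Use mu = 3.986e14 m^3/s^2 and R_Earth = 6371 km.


r = 6970.5860 km = 6.970586e+06 m
T = 2*pi*sqrt(r^3/mu) = 2*pi*sqrt(3.3869429e+20 / 3.986e14)
T = 5791.8213 s = 96.5304 min

96.5304 minutes


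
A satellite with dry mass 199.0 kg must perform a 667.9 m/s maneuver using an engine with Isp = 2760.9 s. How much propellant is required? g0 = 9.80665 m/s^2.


ve = Isp * g0 = 2760.9 * 9.80665 = 27075.179985 m/s
mass ratio = exp(dv/ve) = exp(667.9/27075.179985) = 1.02497513
m_prop = m_dry * (mr - 1) = 199.0 * (1.02497513 - 1)
m_prop = 4.9701 kg

4.9701 kg


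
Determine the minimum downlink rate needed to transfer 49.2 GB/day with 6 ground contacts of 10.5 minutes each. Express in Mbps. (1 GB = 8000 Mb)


total contact time = 6 * 10.5 * 60 = 3780.0000 s
data = 49.2 GB = 393600.0000 Mb
rate = 393600.0000 / 3780.0000 = 104.1270 Mbps

104.1270 Mbps


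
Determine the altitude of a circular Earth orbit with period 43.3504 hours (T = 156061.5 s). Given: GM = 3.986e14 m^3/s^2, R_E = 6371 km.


T = 156061.5 s
r = (mu*T^2/(4*pi^2))^(1/3) = (3.986e14 * 156061.5^2 / (4*pi^2))^(1/3)
r = 6.2650283e+07 m = 62650.2830 km
alt = r - R_E = 62650.2830 - 6371 = 56279.2830 km

56279.2830 km


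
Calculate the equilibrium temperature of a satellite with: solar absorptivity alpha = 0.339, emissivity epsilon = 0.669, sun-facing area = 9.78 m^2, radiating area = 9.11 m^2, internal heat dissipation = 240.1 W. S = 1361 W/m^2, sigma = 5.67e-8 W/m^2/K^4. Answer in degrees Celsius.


Numerator = alpha*S*A_sun + Q_int = 0.339*1361*9.78 + 240.1 = 4752.3866 W
Denominator = eps*sigma*A_rad = 0.669*5.67e-8*9.11 = 3.4556325e-07 W/K^4
T^4 = 1.3752581e+10 K^4
T = 342.4491 K = 69.2991 C

69.2991 degrees Celsius


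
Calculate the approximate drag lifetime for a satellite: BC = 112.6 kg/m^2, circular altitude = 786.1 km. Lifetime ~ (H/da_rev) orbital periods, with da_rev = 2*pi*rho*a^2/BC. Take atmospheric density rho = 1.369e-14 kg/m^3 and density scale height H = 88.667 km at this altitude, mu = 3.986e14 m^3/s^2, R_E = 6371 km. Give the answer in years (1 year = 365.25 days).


a = R_E + alt = 7157.1000 km = 7.1571e+06 m
da_rev = 2*pi*rho*a^2/BC = 2*pi*1.369e-14*(7.1571e+06)^2/112.6 = 0.0391308333 m per revolution
N = H/da_rev = 88667.0000 m / 0.0391308333 m = 2.2659114e+06 revolutions
P = 2*pi*sqrt(a^3/mu) = 6025.8296 s
lifetime = N*P = 2.2659114e+06 * 6025.8296 = 1.3653996e+10 s = 158032.3596 days
years = 158032.3596 / 365.25 = 432.6690 years

432.6690 years


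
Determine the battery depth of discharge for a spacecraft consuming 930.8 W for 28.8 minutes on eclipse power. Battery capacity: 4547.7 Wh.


E_used = P * t / 60 = 930.8 * 28.8 / 60 = 446.7840 Wh
DOD = E_used / E_total * 100 = 446.7840 / 4547.7 * 100
DOD = 9.8244 %

9.8244 %


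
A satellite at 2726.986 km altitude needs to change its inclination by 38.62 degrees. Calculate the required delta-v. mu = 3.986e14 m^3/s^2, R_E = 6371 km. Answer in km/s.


r = 9097.9860 km = 9.097986e+06 m
V = sqrt(mu/r) = 6619.0554 m/s
di = 38.62 deg = 0.6740462 rad
dV = 2*V*sin(di/2) = 2*6619.0554*sin(0.3370231)
dV = 4377.5667 m/s = 4.3776 km/s

4.3776 km/s


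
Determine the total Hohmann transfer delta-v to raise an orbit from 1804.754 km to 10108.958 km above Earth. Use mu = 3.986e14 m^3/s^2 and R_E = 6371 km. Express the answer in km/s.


r1 = 8175.7540 km = 8.175754e+06 m
r2 = 16479.9580 km = 1.6479958e+07 m
dv1 = sqrt(mu/r1)*(sqrt(2*r2/(r1+r2)) - 1) = 1090.6752 m/s
dv2 = sqrt(mu/r2)*(1 - sqrt(2*r1/(r1+r2))) = 912.9478 m/s
total dv = |dv1| + |dv2| = 1090.6752 + 912.9478 = 2003.6230 m/s = 2.0036 km/s

2.0036 km/s


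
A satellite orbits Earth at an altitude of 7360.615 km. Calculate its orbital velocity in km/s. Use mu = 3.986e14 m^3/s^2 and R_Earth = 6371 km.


r = R_E + alt = 6371.0 + 7360.615 = 13731.6150 km = 1.3731615e+07 m
v = sqrt(mu/r) = sqrt(3.986e14 / 1.3731615e+07) = 5387.7550 m/s = 5.3878 km/s

5.3878 km/s


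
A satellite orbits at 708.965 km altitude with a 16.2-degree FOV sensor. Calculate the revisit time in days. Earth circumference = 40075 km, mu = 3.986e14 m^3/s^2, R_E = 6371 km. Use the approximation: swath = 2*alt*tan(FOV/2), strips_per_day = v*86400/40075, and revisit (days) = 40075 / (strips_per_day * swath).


swath = 2*708.965*tan(0.1413717) = 201.8013 km
v = sqrt(mu/r) = 7503.3135 m/s = 7.5033 km/s
strips/day = v*86400/40075 = 7.5033*86400/40075 = 16.1768
coverage/day = strips * swath = 16.1768 * 201.8013 = 3264.5048 km
revisit = 40075 / 3264.5048 = 12.2760 days

12.2760 days


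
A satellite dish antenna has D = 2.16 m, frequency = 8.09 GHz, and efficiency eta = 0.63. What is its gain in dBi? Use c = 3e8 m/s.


lambda = c/f = 3e8 / 8.09e+09 = 0.03708282 m
G = eta*(pi*D/lambda)^2 = 0.63*(pi*2.16/0.03708282)^2
G = 21096.1076 (linear)
G = 10*log10(21096.1076) = 43.2420 dBi

43.2420 dBi


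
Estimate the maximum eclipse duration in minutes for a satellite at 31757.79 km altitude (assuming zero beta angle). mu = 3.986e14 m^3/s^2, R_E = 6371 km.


r = 38128.7900 km
T = 1234.9219 min
Eclipse fraction = arcsin(R_E/r)/pi = arcsin(6371.0000/38128.7900)/pi
= arcsin(0.1670916)/pi = 0.05343756
Eclipse duration = 0.05343756 * 1234.9219 = 65.9912 min

65.9912 minutes


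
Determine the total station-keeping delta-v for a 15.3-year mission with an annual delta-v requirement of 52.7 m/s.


dV = rate * years = 52.7 * 15.3
dV = 806.3100 m/s

806.3100 m/s


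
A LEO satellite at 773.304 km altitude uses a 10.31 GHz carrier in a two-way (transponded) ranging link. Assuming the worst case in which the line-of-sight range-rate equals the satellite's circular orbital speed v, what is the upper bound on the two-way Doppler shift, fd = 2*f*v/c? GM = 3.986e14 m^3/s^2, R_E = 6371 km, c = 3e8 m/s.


r = 7.144304e+06 m
v = sqrt(mu/r) = 7469.4510 m/s (worst-case radial velocity)
f = 10.31 GHz = 1.031e+10 Hz
fd = 2*f*v/c = 2*1.031e+10*7469.4510/3.0e+08
fd = 513400.2672 Hz

513400.2672 Hz


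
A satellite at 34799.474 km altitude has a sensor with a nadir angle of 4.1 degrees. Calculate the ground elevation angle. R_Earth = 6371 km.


r = R_E + alt = 41170.4740 km
Law of sines in the satellite / Earth-center / ground-point triangle:
  sin(nadir)/R_E = sin(90 + el)/r  =>  cos(el) = (r/R_E)*sin(nadir)
cos(el) = (41170.4740 / 6371.0000) * sin(4.1 deg) = 0.4620285
el = arccos(0.4620285) = 62.4819 deg
(Earth-central angle = 90 - nadir - el = 23.4181 deg)

62.4819 degrees


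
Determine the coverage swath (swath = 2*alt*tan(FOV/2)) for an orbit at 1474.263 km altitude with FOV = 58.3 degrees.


FOV = 58.3 deg = 1.0175 rad
swath = 2 * alt * tan(FOV/2) = 2 * 1474.263 * tan(0.5087635)
swath = 2 * 1474.263 * 0.5577364
swath = 1644.5004 km

1644.5004 km


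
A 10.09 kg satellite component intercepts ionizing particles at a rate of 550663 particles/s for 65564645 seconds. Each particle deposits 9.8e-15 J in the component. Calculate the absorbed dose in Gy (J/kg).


Total energy deposited = rate * time * E_per
  = 550663 * 65564645 * 9.8e-15 = 0.3538194 J
Dose = E_total / mass = 0.3538194 / 10.09
Dose = 0.03506635 Gy

0.0351 Gy


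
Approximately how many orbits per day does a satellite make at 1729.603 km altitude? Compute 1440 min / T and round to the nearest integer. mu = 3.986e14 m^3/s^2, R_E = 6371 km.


r = 8.100603e+06 m
T = 2*pi*sqrt(r^3/mu) = 7255.8324 s = 120.9305 min
revs/day = 1440 / 120.9305 = 11.9077
Rounded: 12 revolutions per day

12 revolutions per day


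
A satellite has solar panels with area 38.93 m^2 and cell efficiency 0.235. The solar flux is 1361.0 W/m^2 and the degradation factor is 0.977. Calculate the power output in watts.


P = area * eta * S * degradation
P = 38.93 * 0.235 * 1361.0 * 0.977
P = 12164.7995 W

12164.7995 W


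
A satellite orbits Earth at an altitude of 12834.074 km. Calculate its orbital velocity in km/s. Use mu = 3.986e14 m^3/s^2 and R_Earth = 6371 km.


r = R_E + alt = 6371.0 + 12834.074 = 19205.0740 km = 1.9205074e+07 m
v = sqrt(mu/r) = sqrt(3.986e14 / 1.9205074e+07) = 4555.7581 m/s = 4.5558 km/s

4.5558 km/s


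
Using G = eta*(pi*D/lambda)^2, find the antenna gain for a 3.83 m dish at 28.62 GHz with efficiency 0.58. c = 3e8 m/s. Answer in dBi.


lambda = c/f = 3e8 / 2.862e+10 = 0.01048218 m
G = eta*(pi*D/lambda)^2 = 0.58*(pi*3.83/0.01048218)^2
G = 764226.4002 (linear)
G = 10*log10(764226.4002) = 58.8322 dBi

58.8322 dBi


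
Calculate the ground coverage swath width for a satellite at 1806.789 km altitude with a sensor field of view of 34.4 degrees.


FOV = 34.4 deg = 0.6003933 rad
swath = 2 * alt * tan(FOV/2) = 2 * 1806.789 * tan(0.3001966)
swath = 2 * 1806.789 * 0.3095517
swath = 1118.5892 km

1118.5892 km


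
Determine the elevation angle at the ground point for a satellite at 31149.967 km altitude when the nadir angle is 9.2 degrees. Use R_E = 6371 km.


r = R_E + alt = 37520.9670 km
Law of sines in the satellite / Earth-center / ground-point triangle:
  sin(nadir)/R_E = sin(90 + el)/r  =>  cos(el) = (r/R_E)*sin(nadir)
cos(el) = (37520.9670 / 6371.0000) * sin(9.2 deg) = 0.9415942
el = arccos(0.9415942) = 19.6790 deg
(Earth-central angle = 90 - nadir - el = 61.1210 deg)

19.6790 degrees


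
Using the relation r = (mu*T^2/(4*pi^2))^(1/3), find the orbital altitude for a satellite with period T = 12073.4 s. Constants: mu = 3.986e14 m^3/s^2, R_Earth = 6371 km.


T = 12073.4 s
r = (mu*T^2/(4*pi^2))^(1/3) = (3.986e14 * 12073.4^2 / (4*pi^2))^(1/3)
r = 1.1374847e+07 m = 11374.8474 km
alt = r - R_E = 11374.8474 - 6371 = 5003.8474 km

5003.8474 km


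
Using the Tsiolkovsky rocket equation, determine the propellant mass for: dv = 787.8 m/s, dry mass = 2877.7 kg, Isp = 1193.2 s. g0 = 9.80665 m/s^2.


ve = Isp * g0 = 1193.2 * 9.80665 = 11701.294780 m/s
mass ratio = exp(dv/ve) = exp(787.8/11701.294780) = 1.06964400
m_prop = m_dry * (mr - 1) = 2877.7 * (1.06964400 - 1)
m_prop = 200.4145 kg

200.4145 kg


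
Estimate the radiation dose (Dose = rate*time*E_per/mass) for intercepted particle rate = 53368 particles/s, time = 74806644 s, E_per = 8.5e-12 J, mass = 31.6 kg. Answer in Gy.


Total energy deposited = rate * time * E_per
  = 53368 * 74806644 * 8.5e-12 = 33.9344 J
Dose = E_total / mass = 33.9344 / 31.6
Dose = 1.0739 Gy

1.0739 Gy


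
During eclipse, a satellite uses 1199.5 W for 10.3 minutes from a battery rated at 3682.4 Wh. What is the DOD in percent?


E_used = P * t / 60 = 1199.5 * 10.3 / 60 = 205.9142 Wh
DOD = E_used / E_total * 100 = 205.9142 / 3682.4 * 100
DOD = 5.5918 %

5.5918 %


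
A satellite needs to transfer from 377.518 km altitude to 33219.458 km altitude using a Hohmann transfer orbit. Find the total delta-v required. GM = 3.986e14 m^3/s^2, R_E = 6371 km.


r1 = 6748.5180 km = 6.748518e+06 m
r2 = 39590.4580 km = 3.9590458e+07 m
dv1 = sqrt(mu/r1)*(sqrt(2*r2/(r1+r2)) - 1) = 2360.8283 m/s
dv2 = sqrt(mu/r2)*(1 - sqrt(2*r1/(r1+r2))) = 1460.5684 m/s
total dv = |dv1| + |dv2| = 2360.8283 + 1460.5684 = 3821.3967 m/s = 3.8214 km/s

3.8214 km/s


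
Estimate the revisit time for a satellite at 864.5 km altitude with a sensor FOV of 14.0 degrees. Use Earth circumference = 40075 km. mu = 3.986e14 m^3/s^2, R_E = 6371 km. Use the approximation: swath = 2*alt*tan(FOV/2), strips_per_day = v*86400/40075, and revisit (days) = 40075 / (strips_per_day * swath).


swath = 2*864.5*tan(0.122173) = 212.2945 km
v = sqrt(mu/r) = 7422.2294 m/s = 7.4222 km/s
strips/day = v*86400/40075 = 7.4222*86400/40075 = 16.0020
coverage/day = strips * swath = 16.0020 * 212.2945 = 3397.1392 km
revisit = 40075 / 3397.1392 = 11.7967 days

11.7967 days


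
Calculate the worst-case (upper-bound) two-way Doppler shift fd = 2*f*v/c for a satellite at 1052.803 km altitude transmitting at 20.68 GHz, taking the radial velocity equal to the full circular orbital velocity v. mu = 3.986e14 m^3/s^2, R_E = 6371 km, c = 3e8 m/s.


r = 7.423803e+06 m
v = sqrt(mu/r) = 7327.4933 m/s (worst-case radial velocity)
f = 20.68 GHz = 2.068e+10 Hz
fd = 2*f*v/c = 2*2.068e+10*7327.4933/3.0e+08
fd = 1.0102171e+06 Hz

1.0102e+06 Hz


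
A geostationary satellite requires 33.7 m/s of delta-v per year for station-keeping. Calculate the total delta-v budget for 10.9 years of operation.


dV = rate * years = 33.7 * 10.9
dV = 367.3300 m/s

367.3300 m/s


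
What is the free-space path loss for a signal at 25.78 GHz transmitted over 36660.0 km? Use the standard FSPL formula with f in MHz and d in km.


f = 25.78 GHz = 25780.0000 MHz
d = 36660.0 km
FSPL = 32.44 + 20*log10(25780.0000) + 20*log10(36660.0)
FSPL = 32.44 + 88.2257 + 91.2838
FSPL = 211.9495 dB

211.9495 dB


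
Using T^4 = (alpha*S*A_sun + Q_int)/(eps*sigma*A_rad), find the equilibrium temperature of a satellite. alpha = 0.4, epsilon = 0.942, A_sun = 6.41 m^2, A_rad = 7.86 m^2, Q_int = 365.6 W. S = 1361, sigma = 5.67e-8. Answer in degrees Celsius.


Numerator = alpha*S*A_sun + Q_int = 0.4*1361*6.41 + 365.6 = 3855.2040 W
Denominator = eps*sigma*A_rad = 0.942*5.67e-8*7.86 = 4.198136e-07 W/K^4
T^4 = 9.1831326e+09 K^4
T = 309.5621 K = 36.4121 C

36.4121 degrees Celsius


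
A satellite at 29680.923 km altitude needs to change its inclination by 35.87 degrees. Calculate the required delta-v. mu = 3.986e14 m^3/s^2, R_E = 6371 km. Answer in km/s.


r = 36051.9230 km = 3.6051923e+07 m
V = sqrt(mu/r) = 3325.0978 m/s
di = 35.87 deg = 0.6260496 rad
dV = 2*V*sin(di/2) = 2*3325.0978*sin(0.3130248)
dV = 2047.8470 m/s = 2.0478 km/s

2.0478 km/s


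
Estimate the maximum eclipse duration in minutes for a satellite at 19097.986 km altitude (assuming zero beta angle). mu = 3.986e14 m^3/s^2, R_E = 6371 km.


r = 25468.9860 km
T = 674.1825 min
Eclipse fraction = arcsin(R_E/r)/pi = arcsin(6371.0000/25468.9860)/pi
= arcsin(0.2501474)/pi = 0.08047907
Eclipse duration = 0.08047907 * 674.1825 = 54.2576 min

54.2576 minutes


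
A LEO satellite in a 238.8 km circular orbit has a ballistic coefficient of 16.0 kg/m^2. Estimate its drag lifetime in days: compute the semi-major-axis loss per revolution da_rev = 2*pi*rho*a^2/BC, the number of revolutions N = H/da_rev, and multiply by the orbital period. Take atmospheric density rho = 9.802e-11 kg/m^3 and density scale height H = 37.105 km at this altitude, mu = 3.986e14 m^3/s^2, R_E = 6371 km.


a = R_E + alt = 6609.8000 km = 6.6098e+06 m
da_rev = 2*pi*rho*a^2/BC = 2*pi*9.802e-11*(6.6098e+06)^2/16.0 = 1681.710444 m per revolution
N = H/da_rev = 37105.0000 m / 1681.710444 m = 22.0638 revolutions
P = 2*pi*sqrt(a^3/mu) = 5348.0283 s
lifetime = N*P = 22.0638 * 5348.0283 = 117998.0727 s = 1.3657 days

1.3657 days


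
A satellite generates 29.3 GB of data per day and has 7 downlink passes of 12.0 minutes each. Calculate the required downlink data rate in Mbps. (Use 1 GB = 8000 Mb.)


total contact time = 7 * 12.0 * 60 = 5040.0000 s
data = 29.3 GB = 234400.0000 Mb
rate = 234400.0000 / 5040.0000 = 46.5079 Mbps

46.5079 Mbps


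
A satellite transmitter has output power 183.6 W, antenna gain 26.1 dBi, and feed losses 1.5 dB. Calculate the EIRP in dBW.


Pt = 183.6 W = 22.6387 dBW
EIRP = Pt_dBW + Gt - losses = 22.6387 + 26.1 - 1.5 = 47.2387 dBW

47.2387 dBW


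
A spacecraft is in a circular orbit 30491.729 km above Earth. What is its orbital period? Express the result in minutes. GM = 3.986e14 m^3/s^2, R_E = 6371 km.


r = 36862.7290 km = 3.6862729e+07 m
T = 2*pi*sqrt(r^3/mu) = 2*pi*sqrt(5.0091317e+22 / 3.986e14)
T = 70435.6370 s = 1173.9273 min

1173.9273 minutes


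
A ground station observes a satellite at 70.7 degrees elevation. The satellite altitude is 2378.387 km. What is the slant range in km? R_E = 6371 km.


h = 2378.387 km, el = 70.7 deg
d = -R_E*sin(el) + sqrt((R_E*sin(el))^2 + 2*R_E*h + h^2)
d = -6371.0000*sin(1.2339) + sqrt((6371.0000*0.943801)^2 + 2*6371.0000*2378.387 + 2378.387^2)
d = 2479.2623 km

2479.2623 km


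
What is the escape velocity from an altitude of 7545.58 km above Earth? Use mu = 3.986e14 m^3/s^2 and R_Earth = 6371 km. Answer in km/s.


r = 6371.0 + 7545.58 = 13916.5800 km = 1.391658e+07 m
v_esc = sqrt(2*mu/r) = sqrt(2*3.986e14 / 1.391658e+07)
v_esc = 7568.6319 m/s = 7.5686 km/s

7.5686 km/s


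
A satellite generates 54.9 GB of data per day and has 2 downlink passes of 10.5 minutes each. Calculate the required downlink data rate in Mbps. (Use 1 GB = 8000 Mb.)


total contact time = 2 * 10.5 * 60 = 1260.0000 s
data = 54.9 GB = 439200.0000 Mb
rate = 439200.0000 / 1260.0000 = 348.5714 Mbps

348.5714 Mbps


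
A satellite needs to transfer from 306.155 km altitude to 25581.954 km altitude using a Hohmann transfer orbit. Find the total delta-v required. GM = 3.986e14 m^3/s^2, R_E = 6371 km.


r1 = 6677.1550 km = 6.677155e+06 m
r2 = 31952.9540 km = 3.1952954e+07 m
dv1 = sqrt(mu/r1)*(sqrt(2*r2/(r1+r2)) - 1) = 2211.2518 m/s
dv2 = sqrt(mu/r2)*(1 - sqrt(2*r1/(r1+r2))) = 1455.3001 m/s
total dv = |dv1| + |dv2| = 2211.2518 + 1455.3001 = 3666.5519 m/s = 3.6666 km/s

3.6666 km/s


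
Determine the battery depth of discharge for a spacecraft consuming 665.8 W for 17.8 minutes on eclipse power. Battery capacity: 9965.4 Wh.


E_used = P * t / 60 = 665.8 * 17.8 / 60 = 197.5207 Wh
DOD = E_used / E_total * 100 = 197.5207 / 9965.4 * 100
DOD = 1.9821 %

1.9821 %


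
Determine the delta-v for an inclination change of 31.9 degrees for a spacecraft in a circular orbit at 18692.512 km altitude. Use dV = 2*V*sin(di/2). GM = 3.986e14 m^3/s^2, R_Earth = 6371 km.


r = 25063.5120 km = 2.5063512e+07 m
V = sqrt(mu/r) = 3987.9314 m/s
di = 31.9 deg = 0.55676 rad
dV = 2*V*sin(di/2) = 2*3987.9314*sin(0.27838)
dV = 2191.7543 m/s = 2.1918 km/s

2.1918 km/s


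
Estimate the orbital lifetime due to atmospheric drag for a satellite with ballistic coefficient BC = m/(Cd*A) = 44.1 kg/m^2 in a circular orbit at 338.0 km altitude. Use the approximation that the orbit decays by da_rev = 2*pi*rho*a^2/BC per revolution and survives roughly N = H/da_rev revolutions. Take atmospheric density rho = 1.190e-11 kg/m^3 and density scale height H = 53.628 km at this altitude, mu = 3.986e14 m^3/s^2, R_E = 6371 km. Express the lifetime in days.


a = R_E + alt = 6709.0000 km = 6.709e+06 m
da_rev = 2*pi*rho*a^2/BC = 2*pi*1.190e-11*(6.709e+06)^2/44.1 = 76.313931 m per revolution
N = H/da_rev = 53628.0000 m / 76.313931 m = 702.7288 revolutions
P = 2*pi*sqrt(a^3/mu) = 5468.8739 s
lifetime = N*P = 702.7288 * 5468.8739 = 3.8431354e+06 s = 44.4807 days

44.4807 days


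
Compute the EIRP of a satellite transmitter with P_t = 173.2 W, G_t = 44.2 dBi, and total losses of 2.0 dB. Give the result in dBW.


Pt = 173.2 W = 22.3855 dBW
EIRP = Pt_dBW + Gt - losses = 22.3855 + 44.2 - 2.0 = 64.5855 dBW

64.5855 dBW


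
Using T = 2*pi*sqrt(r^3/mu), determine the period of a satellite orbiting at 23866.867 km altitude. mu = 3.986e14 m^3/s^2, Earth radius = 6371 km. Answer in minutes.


r = 30237.8670 km = 3.0237867e+07 m
T = 2*pi*sqrt(r^3/mu) = 2*pi*sqrt(2.7647347e+22 / 3.986e14)
T = 52328.4595 s = 872.1410 min

872.1410 minutes


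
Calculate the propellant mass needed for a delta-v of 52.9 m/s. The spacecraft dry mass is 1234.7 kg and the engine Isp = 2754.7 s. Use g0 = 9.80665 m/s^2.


ve = Isp * g0 = 2754.7 * 9.80665 = 27014.378755 m/s
mass ratio = exp(dv/ve) = exp(52.9/27014.378755) = 1.00196013
m_prop = m_dry * (mr - 1) = 1234.7 * (1.00196013 - 1)
m_prop = 2.4202 kg

2.4202 kg


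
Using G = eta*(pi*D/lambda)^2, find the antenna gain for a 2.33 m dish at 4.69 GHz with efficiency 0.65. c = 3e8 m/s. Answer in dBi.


lambda = c/f = 3e8 / 4.69e+09 = 0.06396588 m
G = eta*(pi*D/lambda)^2 = 0.65*(pi*2.33/0.06396588)^2
G = 8511.9315 (linear)
G = 10*log10(8511.9315) = 39.3003 dBi

39.3003 dBi


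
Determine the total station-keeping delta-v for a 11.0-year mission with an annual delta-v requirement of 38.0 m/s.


dV = rate * years = 38.0 * 11.0
dV = 418.0000 m/s

418.0000 m/s


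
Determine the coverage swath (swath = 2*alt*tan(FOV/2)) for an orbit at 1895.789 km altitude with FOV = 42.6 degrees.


FOV = 42.6 deg = 0.7435103 rad
swath = 2 * alt * tan(FOV/2) = 2 * 1895.789 * tan(0.3717551)
swath = 2 * 1895.789 * 0.3898837
swath = 1478.2745 km

1478.2745 km


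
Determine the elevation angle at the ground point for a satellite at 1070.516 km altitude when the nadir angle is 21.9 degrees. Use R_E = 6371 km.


r = R_E + alt = 7441.5160 km
Law of sines in the satellite / Earth-center / ground-point triangle:
  sin(nadir)/R_E = sin(90 + el)/r  =>  cos(el) = (r/R_E)*sin(nadir)
cos(el) = (7441.5160 / 6371.0000) * sin(21.9 deg) = 0.4356607
el = arccos(0.4356607) = 64.1727 deg
(Earth-central angle = 90 - nadir - el = 3.9273 deg)

64.1727 degrees


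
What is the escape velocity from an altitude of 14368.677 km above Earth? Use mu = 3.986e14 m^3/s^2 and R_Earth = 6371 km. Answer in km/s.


r = 6371.0 + 14368.677 = 20739.6770 km = 2.0739677e+07 m
v_esc = sqrt(2*mu/r) = sqrt(2*3.986e14 / 2.0739677e+07)
v_esc = 6199.8710 m/s = 6.1999 km/s

6.1999 km/s


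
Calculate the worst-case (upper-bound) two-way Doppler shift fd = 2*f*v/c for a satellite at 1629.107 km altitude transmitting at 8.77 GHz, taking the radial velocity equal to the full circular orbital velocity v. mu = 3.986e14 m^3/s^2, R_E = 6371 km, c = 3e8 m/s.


r = 8.000107e+06 m
v = sqrt(mu/r) = 7058.6354 m/s (worst-case radial velocity)
f = 8.77 GHz = 8.77e+09 Hz
fd = 2*f*v/c = 2*8.77e+09*7058.6354/3.0e+08
fd = 412694.8826 Hz

412694.8826 Hz


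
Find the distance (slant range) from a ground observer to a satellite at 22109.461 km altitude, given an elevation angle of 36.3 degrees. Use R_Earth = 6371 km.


h = 22109.461 km, el = 36.3 deg
d = -R_E*sin(el) + sqrt((R_E*sin(el))^2 + 2*R_E*h + h^2)
d = -6371.0000*sin(0.6335545) + sqrt((6371.0000*0.5920132)^2 + 2*6371.0000*22109.461 + 22109.461^2)
d = 24242.0817 km

24242.0817 km
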